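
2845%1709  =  1136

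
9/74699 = 9/74699 = 0.00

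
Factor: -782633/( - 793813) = 71^1*73^1 * 151^1*793813^( - 1) 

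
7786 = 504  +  7282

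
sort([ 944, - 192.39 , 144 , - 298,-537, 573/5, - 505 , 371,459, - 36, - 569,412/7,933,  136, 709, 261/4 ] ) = [ - 569, - 537, - 505, - 298, - 192.39, - 36, 412/7 , 261/4,573/5, 136 , 144,  371,459,709, 933,944 ] 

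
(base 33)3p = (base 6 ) 324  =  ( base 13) 97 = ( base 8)174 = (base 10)124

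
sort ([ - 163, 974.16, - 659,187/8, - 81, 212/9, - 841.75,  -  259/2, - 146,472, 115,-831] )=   [ - 841.75, - 831, - 659, - 163, - 146, - 259/2,  -  81,187/8, 212/9,115, 472,974.16] 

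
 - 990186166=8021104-998207270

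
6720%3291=138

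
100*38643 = 3864300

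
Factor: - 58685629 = -227^1*258527^1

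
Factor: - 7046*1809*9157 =-2^1*3^3*13^1*67^1 * 271^1*9157^1 = - 116717081598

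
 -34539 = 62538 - 97077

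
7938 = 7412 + 526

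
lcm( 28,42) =84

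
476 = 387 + 89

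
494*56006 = 27666964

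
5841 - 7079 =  - 1238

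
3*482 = 1446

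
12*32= 384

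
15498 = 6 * 2583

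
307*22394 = 6874958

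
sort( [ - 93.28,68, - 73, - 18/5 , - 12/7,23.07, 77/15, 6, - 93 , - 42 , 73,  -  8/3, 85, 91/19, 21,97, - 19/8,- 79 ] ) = [ - 93.28,-93, - 79, - 73,- 42,-18/5  , - 8/3,- 19/8, - 12/7, 91/19,77/15, 6, 21,23.07,  68, 73, 85, 97]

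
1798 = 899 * 2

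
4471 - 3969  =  502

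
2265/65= 34 + 11/13 = 34.85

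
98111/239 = 98111/239 = 410.51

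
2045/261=2045/261 = 7.84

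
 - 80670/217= -80670/217 = - 371.75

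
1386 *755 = 1046430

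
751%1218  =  751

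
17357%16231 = 1126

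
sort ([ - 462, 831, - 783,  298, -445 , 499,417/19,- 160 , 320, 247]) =[- 783, - 462, - 445 , -160, 417/19 , 247, 298,  320, 499,831 ] 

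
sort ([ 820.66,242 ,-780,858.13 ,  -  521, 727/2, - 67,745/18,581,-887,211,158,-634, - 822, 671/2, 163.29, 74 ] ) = [-887, - 822,- 780, -634, - 521,-67,745/18, 74,158,163.29, 211, 242, 671/2,727/2,581,820.66,858.13] 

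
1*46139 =46139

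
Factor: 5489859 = 3^1 *41^1* 44633^1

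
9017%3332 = 2353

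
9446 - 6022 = 3424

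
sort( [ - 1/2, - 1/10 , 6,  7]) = [ - 1/2,-1/10,6,7 ]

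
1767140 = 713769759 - 712002619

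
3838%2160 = 1678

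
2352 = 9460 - 7108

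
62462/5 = 62462/5 = 12492.40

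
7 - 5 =2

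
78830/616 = 39415/308 = 127.97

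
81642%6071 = 2719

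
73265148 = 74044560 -779412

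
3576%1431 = 714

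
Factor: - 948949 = - 197^1*4817^1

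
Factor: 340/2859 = 2^2*3^( - 1) * 5^1*17^1*953^( - 1)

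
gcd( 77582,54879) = 1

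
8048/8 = 1006   =  1006.00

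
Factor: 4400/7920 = 5/9=3^( - 2)* 5^1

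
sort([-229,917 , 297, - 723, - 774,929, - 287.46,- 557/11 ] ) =[ - 774, - 723, - 287.46, - 229,  -  557/11,297,917 , 929]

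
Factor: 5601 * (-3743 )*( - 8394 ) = 175976373942 = 2^1 * 3^2*19^1* 197^1*1399^1 *1867^1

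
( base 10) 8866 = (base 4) 2022202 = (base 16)22a2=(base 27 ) c4a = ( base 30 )9PG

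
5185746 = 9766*531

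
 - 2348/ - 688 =587/172 = 3.41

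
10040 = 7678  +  2362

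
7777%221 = 42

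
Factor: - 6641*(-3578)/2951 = 23761498/2951=2^1*13^( - 1)*29^1*227^(-1 )*229^1*1789^1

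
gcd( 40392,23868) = 1836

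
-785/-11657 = 785/11657 = 0.07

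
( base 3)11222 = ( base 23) 5j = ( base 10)134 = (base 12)B2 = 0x86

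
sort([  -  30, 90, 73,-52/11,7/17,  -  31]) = [ - 31,  -  30, - 52/11, 7/17, 73,90] 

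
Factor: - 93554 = -2^1*29^1*1613^1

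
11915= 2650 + 9265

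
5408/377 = 14 + 10/29 =14.34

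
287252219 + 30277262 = 317529481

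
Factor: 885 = 3^1*5^1 *59^1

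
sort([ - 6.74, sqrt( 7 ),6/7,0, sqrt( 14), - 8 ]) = [ - 8,- 6.74, 0, 6/7, sqrt( 7),sqrt(14) ] 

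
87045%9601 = 636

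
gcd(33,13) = 1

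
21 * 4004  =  84084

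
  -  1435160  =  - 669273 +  - 765887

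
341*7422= 2530902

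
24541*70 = 1717870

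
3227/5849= 3227/5849 = 0.55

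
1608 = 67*24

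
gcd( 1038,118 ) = 2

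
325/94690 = 65/18938 = 0.00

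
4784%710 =524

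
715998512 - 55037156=660961356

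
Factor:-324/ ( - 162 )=2  =  2^1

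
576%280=16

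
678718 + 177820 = 856538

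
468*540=252720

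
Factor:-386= - 2^1*193^1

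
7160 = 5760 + 1400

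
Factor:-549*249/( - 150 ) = 2^( - 1) * 3^2 * 5^(-2 )*61^1*83^1 = 45567/50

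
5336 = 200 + 5136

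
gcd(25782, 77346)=25782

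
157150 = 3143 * 50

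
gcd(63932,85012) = 4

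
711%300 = 111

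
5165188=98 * 52706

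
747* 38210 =28542870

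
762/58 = 381/29= 13.14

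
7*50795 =355565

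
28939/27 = 28939/27  =  1071.81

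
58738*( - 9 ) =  - 528642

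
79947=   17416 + 62531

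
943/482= 1 + 461/482=1.96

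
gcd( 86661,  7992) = 9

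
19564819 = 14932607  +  4632212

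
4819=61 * 79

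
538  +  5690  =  6228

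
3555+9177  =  12732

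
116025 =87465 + 28560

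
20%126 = 20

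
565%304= 261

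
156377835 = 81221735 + 75156100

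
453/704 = 453/704 = 0.64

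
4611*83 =382713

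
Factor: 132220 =2^2*5^1*11^1*601^1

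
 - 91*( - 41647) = 3789877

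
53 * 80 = 4240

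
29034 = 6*4839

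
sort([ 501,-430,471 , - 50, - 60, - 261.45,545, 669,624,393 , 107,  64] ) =[ - 430, - 261.45, - 60, - 50,64,107, 393,471,501, 545,624,669] 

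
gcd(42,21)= 21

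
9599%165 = 29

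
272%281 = 272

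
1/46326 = 1/46326= 0.00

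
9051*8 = 72408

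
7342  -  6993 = 349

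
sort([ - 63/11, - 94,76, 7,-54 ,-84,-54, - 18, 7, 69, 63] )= [-94, - 84, - 54,-54, - 18, - 63/11, 7,7,  63,69, 76] 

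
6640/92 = 72 + 4/23= 72.17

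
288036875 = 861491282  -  573454407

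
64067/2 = 32033 + 1/2 = 32033.50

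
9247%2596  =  1459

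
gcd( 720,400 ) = 80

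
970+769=1739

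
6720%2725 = 1270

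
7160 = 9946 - 2786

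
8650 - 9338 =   -  688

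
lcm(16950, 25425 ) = 50850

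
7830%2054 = 1668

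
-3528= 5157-8685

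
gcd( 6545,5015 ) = 85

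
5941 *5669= 33679529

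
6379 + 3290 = 9669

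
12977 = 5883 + 7094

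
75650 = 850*89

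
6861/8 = 6861/8 = 857.62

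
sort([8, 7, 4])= [ 4, 7 , 8]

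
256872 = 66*3892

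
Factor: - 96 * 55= - 2^5 *3^1 * 5^1* 11^1=- 5280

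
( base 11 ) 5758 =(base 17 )1930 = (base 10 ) 7565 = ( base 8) 16615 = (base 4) 1312031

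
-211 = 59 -270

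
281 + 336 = 617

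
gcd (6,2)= 2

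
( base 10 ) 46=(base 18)2a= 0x2E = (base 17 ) 2C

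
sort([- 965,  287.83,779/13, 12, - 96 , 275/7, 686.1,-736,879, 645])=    [  -  965,- 736, - 96,12,275/7 , 779/13,287.83, 645,686.1,  879 ] 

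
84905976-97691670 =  - 12785694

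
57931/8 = 57931/8 = 7241.38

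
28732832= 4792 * 5996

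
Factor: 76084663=79^1 * 963097^1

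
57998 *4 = 231992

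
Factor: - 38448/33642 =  - 2^3 * 7^ ( - 1) = -8/7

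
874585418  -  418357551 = 456227867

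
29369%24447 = 4922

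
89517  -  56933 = 32584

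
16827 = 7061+9766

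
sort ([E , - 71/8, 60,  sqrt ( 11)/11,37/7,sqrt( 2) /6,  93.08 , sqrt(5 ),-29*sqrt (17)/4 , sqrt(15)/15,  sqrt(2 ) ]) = [ - 29*sqrt( 17)/4, - 71/8,  sqrt(2)/6, sqrt (15)/15,  sqrt( 11 ) /11,  sqrt( 2 ),sqrt( 5), E, 37/7 , 60, 93.08]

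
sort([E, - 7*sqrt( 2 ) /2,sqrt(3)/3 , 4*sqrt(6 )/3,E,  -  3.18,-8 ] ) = [ - 8,  -  7*sqrt( 2 )/2  , - 3.18, sqrt(3)/3, E, E , 4*sqrt(6)/3]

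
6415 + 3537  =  9952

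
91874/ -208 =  - 45937/104 = -  441.70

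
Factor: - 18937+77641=2^4*3^1* 1223^1 = 58704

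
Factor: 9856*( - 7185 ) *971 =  - 2^7*3^1 * 5^1*7^1*11^1*479^1*971^1 =- 68761714560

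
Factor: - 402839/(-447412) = 479/532 = 2^( - 2) * 7^ ( - 1)*19^ (-1)*479^1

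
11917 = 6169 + 5748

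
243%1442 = 243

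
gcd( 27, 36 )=9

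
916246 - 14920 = 901326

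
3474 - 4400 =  - 926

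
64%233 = 64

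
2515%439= 320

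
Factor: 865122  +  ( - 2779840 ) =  - 2^1*13^1 * 73643^1 = -1914718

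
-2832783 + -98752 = - 2931535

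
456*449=204744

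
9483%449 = 54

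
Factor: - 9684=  - 2^2*3^2*269^1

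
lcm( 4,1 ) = 4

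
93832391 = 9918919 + 83913472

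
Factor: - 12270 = -2^1*3^1*5^1 * 409^1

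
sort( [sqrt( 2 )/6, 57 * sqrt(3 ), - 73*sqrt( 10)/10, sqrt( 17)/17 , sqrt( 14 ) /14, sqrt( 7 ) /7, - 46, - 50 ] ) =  [ -50, - 46, - 73*sqrt(10)/10,sqrt( 2 )/6 , sqrt(17)/17, sqrt( 14)/14 , sqrt( 7 )/7 , 57*sqrt(3)]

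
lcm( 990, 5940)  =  5940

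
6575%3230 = 115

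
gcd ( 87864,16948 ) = 4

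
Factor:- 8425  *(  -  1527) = 12864975 = 3^1 *5^2*337^1*509^1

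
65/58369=65/58369=   0.00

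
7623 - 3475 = 4148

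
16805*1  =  16805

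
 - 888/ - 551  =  888/551=1.61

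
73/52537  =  73/52537 = 0.00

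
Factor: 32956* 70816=2333812096 = 2^7*7^1*11^1* 107^1*2213^1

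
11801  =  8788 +3013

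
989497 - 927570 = 61927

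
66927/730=66927/730 =91.68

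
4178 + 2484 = 6662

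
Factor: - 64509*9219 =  - 594708471 = - 3^2*7^1*439^1*21503^1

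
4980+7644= 12624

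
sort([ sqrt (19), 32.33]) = [ sqrt (19),32.33] 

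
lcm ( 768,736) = 17664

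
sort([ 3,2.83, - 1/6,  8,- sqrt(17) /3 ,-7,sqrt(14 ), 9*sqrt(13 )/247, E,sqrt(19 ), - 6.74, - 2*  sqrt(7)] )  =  [ - 7, - 6.74  , - 2*sqrt(7), - sqrt ( 17)/3, - 1/6, 9*sqrt(13) /247 , E, 2.83,3, sqrt( 14 ), sqrt( 19 ), 8]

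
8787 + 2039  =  10826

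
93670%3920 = 3510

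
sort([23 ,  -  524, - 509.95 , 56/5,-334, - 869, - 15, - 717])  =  [ - 869 , - 717,-524, - 509.95,  -  334,-15, 56/5,23]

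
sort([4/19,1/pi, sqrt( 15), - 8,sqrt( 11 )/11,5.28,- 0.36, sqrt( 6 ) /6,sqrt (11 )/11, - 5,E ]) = [ - 8, - 5, - 0.36, 4/19,sqrt( 11 ) /11,sqrt( 11) /11,1/pi,  sqrt ( 6)/6,E,sqrt( 15),5.28 ]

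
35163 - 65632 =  - 30469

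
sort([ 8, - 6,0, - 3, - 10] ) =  [ - 10,-6, - 3,0,8 ] 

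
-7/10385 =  - 1 + 10378/10385 = - 0.00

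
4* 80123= 320492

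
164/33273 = 164/33273  =  0.00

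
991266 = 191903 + 799363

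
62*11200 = 694400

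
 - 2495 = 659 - 3154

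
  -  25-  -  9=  - 16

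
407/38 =407/38  =  10.71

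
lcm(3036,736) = 24288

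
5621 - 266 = 5355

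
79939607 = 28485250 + 51454357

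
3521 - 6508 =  - 2987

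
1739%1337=402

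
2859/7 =2859/7 = 408.43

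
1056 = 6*176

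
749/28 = 107/4 = 26.75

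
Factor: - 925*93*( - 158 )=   13591950 = 2^1*3^1*5^2 * 31^1*37^1*  79^1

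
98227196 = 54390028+43837168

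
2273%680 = 233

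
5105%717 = 86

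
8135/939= 8 + 623/939 = 8.66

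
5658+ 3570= 9228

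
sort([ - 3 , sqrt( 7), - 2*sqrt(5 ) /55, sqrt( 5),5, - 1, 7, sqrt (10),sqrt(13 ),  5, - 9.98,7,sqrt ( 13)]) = [ - 9.98, - 3, - 1, - 2*sqrt( 5 )/55,  sqrt( 5),sqrt(7),sqrt( 10 ), sqrt( 13 ),sqrt( 13 ),5, 5,7,7 ] 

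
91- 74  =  17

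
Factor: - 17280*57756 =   -  2^9 * 3^4*5^1*4813^1=- 998023680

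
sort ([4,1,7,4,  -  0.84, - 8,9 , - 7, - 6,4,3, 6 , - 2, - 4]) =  [ - 8, - 7, - 6, - 4, - 2, - 0.84, 1,3, 4,4,4,6 , 7, 9 ] 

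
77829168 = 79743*976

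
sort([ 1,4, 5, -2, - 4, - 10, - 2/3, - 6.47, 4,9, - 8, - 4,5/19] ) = [ - 10,-8 , - 6.47, - 4, - 4, - 2, - 2/3,5/19, 1, 4, 4, 5, 9] 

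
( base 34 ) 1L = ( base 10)55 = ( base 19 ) 2h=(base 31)1O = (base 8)67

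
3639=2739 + 900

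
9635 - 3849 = 5786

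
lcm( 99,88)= 792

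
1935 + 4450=6385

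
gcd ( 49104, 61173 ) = 9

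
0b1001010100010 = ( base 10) 4770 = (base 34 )44A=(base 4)1022202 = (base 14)1A4A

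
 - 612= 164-776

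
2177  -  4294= -2117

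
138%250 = 138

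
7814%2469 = 407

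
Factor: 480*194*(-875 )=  - 2^6*3^1*5^4*7^1 * 97^1  =  -81480000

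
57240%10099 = 6745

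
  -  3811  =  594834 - 598645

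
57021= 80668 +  - 23647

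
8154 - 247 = 7907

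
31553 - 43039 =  - 11486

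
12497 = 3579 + 8918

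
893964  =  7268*123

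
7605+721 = 8326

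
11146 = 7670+3476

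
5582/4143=1 + 1439/4143 = 1.35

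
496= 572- 76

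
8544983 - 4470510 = 4074473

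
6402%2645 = 1112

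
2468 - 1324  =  1144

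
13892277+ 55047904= 68940181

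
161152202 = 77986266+83165936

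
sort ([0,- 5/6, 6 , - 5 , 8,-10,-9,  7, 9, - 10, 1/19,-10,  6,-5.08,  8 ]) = [-10, - 10 , - 10, - 9,- 5.08,-5,-5/6, 0, 1/19, 6, 6, 7,  8, 8, 9]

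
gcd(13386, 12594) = 6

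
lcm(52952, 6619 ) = 52952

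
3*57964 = 173892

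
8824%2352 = 1768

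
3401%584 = 481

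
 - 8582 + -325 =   -  8907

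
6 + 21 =27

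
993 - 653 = 340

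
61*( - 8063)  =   - 491843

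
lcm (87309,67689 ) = 6024321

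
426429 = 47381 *9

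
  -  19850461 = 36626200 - 56476661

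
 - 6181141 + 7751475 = 1570334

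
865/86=865/86 = 10.06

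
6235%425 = 285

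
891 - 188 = 703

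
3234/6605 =3234/6605 = 0.49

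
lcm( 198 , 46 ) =4554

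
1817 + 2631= 4448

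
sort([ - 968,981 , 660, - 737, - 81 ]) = [ - 968, - 737, - 81, 660, 981]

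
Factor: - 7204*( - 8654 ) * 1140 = 2^5*3^1 * 5^1*19^1*1801^1*4327^1 = 71071494240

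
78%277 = 78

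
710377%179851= 170824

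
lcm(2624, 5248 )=5248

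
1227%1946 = 1227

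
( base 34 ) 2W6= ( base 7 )12634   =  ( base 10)3406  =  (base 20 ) 8a6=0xd4e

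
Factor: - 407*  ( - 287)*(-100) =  - 11680900=- 2^2*5^2*7^1*11^1 * 37^1*41^1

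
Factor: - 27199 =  - 59^1 * 461^1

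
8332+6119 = 14451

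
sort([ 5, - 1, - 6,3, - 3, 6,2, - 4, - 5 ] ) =[ - 6,-5 , - 4, - 3, -1,2,3,5 , 6]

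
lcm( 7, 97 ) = 679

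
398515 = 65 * 6131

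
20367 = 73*279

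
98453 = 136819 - 38366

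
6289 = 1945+4344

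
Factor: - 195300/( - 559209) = 2^2*3^1*5^2*859^( - 1) = 300/859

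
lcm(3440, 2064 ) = 10320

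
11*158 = 1738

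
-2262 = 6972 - 9234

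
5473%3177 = 2296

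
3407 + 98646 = 102053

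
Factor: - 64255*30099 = -3^1 *5^1*71^1 * 79^1*127^1*181^1 = -1934011245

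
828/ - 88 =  - 10 + 13/22 = - 9.41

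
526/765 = 526/765=0.69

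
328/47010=164/23505 = 0.01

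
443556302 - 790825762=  - 347269460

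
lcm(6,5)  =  30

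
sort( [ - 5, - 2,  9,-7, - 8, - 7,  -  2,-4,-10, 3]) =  [ - 10,-8, - 7, -7, - 5, - 4, -2 ,  -  2,3, 9] 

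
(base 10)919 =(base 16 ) 397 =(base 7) 2452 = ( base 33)RS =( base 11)766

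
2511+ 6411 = 8922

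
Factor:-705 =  - 3^1*5^1*47^1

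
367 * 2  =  734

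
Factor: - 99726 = -2^1*3^1*11^1*1511^1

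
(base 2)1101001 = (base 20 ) 55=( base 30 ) 3f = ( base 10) 105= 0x69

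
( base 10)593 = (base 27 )lq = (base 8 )1121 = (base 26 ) ml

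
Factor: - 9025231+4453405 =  - 2^1*3^1*7^1*199^1 * 547^1  =  - 4571826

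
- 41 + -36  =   - 77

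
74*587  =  43438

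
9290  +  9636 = 18926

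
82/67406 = 41/33703 = 0.00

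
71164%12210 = 10114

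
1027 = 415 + 612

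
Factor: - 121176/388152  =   - 11^1*17^1 * 599^(-1 ) = - 187/599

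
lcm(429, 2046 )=26598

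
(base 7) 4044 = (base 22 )2ji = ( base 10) 1404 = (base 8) 2574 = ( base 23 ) 2f1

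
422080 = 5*84416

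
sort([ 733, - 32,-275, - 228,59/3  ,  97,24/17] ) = [ - 275, - 228, - 32,24/17,59/3,97,733]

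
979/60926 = 979/60926= 0.02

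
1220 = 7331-6111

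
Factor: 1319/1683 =3^(-2)*11^( - 1 )*17^(-1 )* 1319^1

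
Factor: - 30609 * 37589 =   -  3^2*19^1*179^1*37589^1=- 1150561701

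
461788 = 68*6791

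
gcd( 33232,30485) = 67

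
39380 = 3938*10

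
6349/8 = 6349/8 = 793.62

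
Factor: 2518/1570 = 5^( - 1 ) * 157^( - 1)*1259^1  =  1259/785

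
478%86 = 48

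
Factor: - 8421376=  - 2^15*257^1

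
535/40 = 13 + 3/8  =  13.38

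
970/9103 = 970/9103 = 0.11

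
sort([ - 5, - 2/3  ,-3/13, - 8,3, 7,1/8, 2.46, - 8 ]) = [ - 8, - 8, - 5, - 2/3, - 3/13 , 1/8,2.46, 3,7]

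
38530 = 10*3853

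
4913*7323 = 35977899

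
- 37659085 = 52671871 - 90330956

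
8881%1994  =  905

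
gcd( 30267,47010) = 3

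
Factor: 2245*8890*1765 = 35225958250 = 2^1*5^3*7^1*127^1*353^1 * 449^1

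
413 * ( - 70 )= - 28910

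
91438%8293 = 215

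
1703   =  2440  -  737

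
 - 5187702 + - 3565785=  - 8753487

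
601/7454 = 601/7454 = 0.08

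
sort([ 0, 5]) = [ 0, 5] 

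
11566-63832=-52266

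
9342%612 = 162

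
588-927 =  - 339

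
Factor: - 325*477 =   -  3^2*5^2 * 13^1*53^1 = - 155025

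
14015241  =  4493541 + 9521700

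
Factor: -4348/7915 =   -  2^2*5^( - 1)*1087^1*1583^( - 1)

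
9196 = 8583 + 613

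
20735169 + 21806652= 42541821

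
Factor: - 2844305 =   -  5^1*619^1 * 919^1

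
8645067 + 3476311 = 12121378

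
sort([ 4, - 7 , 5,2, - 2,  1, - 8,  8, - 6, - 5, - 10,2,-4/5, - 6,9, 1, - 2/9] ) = [ - 10, - 8, - 7, - 6, - 6, - 5, - 2,  -  4/5, - 2/9,1, 1,2, 2,4,  5,8, 9 ]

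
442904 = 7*63272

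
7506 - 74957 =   -  67451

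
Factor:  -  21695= -5^1*4339^1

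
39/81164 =39/81164 = 0.00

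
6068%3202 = 2866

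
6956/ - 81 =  - 86 + 10/81 = - 85.88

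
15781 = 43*367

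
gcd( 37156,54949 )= 1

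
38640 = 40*966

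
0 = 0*8139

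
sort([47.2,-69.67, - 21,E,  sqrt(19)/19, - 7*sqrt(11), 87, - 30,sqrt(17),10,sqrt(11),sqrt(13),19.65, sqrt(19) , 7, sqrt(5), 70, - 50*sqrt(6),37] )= [ - 50*sqrt(6), - 69.67, - 30,  -  7*sqrt(11), - 21, sqrt( 19)/19, sqrt( 5),E,sqrt(11),sqrt( 13),sqrt( 17),sqrt(19),7, 10,19.65,37, 47.2,70, 87] 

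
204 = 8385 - 8181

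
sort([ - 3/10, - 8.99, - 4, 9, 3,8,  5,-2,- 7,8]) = [ - 8.99, - 7, -4,-2, - 3/10 , 3,5,8,  8, 9 ]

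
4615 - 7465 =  - 2850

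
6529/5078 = 1+1451/5078=1.29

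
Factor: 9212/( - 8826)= -4606/4413= - 2^1 * 3^( - 1)*7^2*47^1*1471^( - 1 )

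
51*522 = 26622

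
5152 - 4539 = 613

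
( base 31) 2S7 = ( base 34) 2E9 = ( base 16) AED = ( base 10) 2797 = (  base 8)5355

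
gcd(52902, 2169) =9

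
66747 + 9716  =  76463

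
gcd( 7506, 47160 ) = 18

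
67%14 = 11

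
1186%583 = 20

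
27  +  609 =636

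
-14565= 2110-16675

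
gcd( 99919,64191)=1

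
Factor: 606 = 2^1 * 3^1*101^1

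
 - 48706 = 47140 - 95846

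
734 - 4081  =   - 3347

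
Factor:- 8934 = -2^1*3^1 * 1489^1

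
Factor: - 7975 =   -  5^2*11^1 * 29^1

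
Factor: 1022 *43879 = 44844338 = 2^1*7^1*11^1*73^1*3989^1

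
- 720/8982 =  - 40/499 = - 0.08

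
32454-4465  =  27989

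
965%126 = 83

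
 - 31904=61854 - 93758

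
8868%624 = 132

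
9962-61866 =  - 51904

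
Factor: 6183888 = 2^4*3^1*128831^1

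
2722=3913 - 1191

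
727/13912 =727/13912=0.05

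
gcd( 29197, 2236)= 43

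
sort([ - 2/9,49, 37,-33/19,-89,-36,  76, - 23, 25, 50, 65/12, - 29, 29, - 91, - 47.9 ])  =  [ - 91, - 89, - 47.9,-36, - 29, -23, - 33/19, - 2/9, 65/12, 25, 29,37 , 49,  50,76]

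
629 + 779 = 1408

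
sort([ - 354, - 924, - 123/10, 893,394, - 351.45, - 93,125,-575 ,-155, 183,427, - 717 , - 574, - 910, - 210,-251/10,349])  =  [-924,-910,- 717, - 575 ,-574, - 354,-351.45,- 210, - 155, - 93, - 251/10,  -  123/10, 125,  183  ,  349,  394, 427, 893]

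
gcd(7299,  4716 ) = 9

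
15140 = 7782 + 7358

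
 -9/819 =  - 1/91 = - 0.01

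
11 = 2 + 9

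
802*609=488418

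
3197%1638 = 1559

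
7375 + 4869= 12244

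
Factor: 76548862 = 2^1*13^1*1423^1*2069^1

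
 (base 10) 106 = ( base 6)254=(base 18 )5g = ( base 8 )152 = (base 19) 5b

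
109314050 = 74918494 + 34395556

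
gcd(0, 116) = 116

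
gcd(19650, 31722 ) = 6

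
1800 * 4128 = 7430400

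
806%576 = 230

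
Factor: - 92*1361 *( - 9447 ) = 2^2*3^1*23^1*47^1*67^1*1361^1 =1182877764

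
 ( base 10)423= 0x1A7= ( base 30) e3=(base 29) eh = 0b110100111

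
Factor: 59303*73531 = 23^2*31^1*139^1 * 1913^1= 4360608893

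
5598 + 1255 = 6853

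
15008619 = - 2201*( - 6819)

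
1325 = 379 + 946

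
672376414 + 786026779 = 1458403193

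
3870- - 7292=11162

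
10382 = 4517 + 5865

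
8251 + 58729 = 66980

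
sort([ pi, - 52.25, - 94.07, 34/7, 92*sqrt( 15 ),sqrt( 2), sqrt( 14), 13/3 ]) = [- 94.07, - 52.25, sqrt( 2),pi,sqrt( 14), 13/3, 34/7, 92 * sqrt( 15) ]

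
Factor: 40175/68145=3^(-1 ) * 5^1*7^( - 1)*11^( - 1 )*59^( - 1) * 1607^1= 8035/13629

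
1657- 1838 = - 181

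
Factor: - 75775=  - 5^2*7^1*433^1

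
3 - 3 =0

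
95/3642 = 95/3642 = 0.03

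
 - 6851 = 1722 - 8573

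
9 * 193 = 1737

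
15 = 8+7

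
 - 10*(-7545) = 75450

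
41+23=64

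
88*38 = 3344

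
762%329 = 104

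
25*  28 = 700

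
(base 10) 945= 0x3b1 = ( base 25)1CK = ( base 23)1I2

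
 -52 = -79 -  -27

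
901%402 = 97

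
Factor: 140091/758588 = 2^( - 2)*3^1*7^2 * 199^( - 1 ) = 147/796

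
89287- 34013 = 55274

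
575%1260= 575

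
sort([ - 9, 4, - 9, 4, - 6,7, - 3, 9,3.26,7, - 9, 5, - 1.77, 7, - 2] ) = [ - 9 , - 9, - 9, - 6, - 3, - 2, - 1.77,3.26, 4,4, 5, 7, 7, 7, 9]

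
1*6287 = 6287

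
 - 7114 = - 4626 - 2488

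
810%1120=810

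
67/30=67/30 = 2.23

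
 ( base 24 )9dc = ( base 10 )5508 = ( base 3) 21120000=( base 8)12604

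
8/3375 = 8/3375 = 0.00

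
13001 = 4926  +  8075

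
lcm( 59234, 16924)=118468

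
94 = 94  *1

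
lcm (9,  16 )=144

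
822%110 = 52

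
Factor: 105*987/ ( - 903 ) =  -  4935/43 = - 3^1*5^1*7^1 * 43^( - 1 )*47^1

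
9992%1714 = 1422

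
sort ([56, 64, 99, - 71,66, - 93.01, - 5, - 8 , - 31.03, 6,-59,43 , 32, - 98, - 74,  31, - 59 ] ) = [ - 98, - 93.01, - 74,-71 , - 59, - 59, - 31.03, - 8, - 5,6,31,  32, 43,  56 , 64, 66,  99 ]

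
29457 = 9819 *3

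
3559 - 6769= -3210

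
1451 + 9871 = 11322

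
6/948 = 1/158 = 0.01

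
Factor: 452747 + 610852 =1063599  =  3^1*354533^1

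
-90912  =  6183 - 97095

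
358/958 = 179/479 =0.37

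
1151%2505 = 1151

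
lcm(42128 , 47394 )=379152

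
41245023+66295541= 107540564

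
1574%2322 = 1574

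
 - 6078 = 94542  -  100620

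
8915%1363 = 737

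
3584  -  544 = 3040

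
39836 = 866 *46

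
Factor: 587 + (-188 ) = 399 = 3^1*7^1*19^1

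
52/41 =52/41= 1.27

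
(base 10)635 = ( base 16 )27B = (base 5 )10020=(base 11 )528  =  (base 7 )1565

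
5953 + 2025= 7978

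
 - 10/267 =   -  1 + 257/267=- 0.04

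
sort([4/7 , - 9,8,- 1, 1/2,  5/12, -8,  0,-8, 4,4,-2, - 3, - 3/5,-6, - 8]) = [ - 9, - 8, -8, - 8, - 6, - 3, -2, - 1,-3/5, 0, 5/12,  1/2 , 4/7,4,4, 8 ] 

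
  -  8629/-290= 8629/290 = 29.76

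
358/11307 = 358/11307  =  0.03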